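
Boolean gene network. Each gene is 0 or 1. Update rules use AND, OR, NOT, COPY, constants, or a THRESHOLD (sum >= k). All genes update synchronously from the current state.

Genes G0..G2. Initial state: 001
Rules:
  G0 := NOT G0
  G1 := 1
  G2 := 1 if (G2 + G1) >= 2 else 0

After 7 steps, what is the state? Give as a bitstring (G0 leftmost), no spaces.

Step 1: G0=NOT G0=NOT 0=1 G1=1(const) G2=(1+0>=2)=0 -> 110
Step 2: G0=NOT G0=NOT 1=0 G1=1(const) G2=(0+1>=2)=0 -> 010
Step 3: G0=NOT G0=NOT 0=1 G1=1(const) G2=(0+1>=2)=0 -> 110
Step 4: G0=NOT G0=NOT 1=0 G1=1(const) G2=(0+1>=2)=0 -> 010
Step 5: G0=NOT G0=NOT 0=1 G1=1(const) G2=(0+1>=2)=0 -> 110
Step 6: G0=NOT G0=NOT 1=0 G1=1(const) G2=(0+1>=2)=0 -> 010
Step 7: G0=NOT G0=NOT 0=1 G1=1(const) G2=(0+1>=2)=0 -> 110

110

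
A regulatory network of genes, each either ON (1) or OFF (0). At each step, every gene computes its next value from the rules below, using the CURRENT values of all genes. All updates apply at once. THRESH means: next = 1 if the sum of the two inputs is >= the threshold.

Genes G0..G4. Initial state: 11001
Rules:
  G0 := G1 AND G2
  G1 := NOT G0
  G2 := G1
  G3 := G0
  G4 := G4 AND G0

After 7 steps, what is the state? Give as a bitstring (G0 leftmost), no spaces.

Step 1: G0=G1&G2=1&0=0 G1=NOT G0=NOT 1=0 G2=G1=1 G3=G0=1 G4=G4&G0=1&1=1 -> 00111
Step 2: G0=G1&G2=0&1=0 G1=NOT G0=NOT 0=1 G2=G1=0 G3=G0=0 G4=G4&G0=1&0=0 -> 01000
Step 3: G0=G1&G2=1&0=0 G1=NOT G0=NOT 0=1 G2=G1=1 G3=G0=0 G4=G4&G0=0&0=0 -> 01100
Step 4: G0=G1&G2=1&1=1 G1=NOT G0=NOT 0=1 G2=G1=1 G3=G0=0 G4=G4&G0=0&0=0 -> 11100
Step 5: G0=G1&G2=1&1=1 G1=NOT G0=NOT 1=0 G2=G1=1 G3=G0=1 G4=G4&G0=0&1=0 -> 10110
Step 6: G0=G1&G2=0&1=0 G1=NOT G0=NOT 1=0 G2=G1=0 G3=G0=1 G4=G4&G0=0&1=0 -> 00010
Step 7: G0=G1&G2=0&0=0 G1=NOT G0=NOT 0=1 G2=G1=0 G3=G0=0 G4=G4&G0=0&0=0 -> 01000

01000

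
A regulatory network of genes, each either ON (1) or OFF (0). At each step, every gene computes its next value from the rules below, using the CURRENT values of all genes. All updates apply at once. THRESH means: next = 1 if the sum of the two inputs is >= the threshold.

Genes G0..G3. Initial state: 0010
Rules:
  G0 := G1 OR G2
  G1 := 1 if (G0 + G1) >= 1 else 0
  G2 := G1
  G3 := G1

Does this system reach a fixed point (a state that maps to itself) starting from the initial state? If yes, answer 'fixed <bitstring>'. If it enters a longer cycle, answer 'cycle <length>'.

Answer: fixed 1111

Derivation:
Step 0: 0010
Step 1: G0=G1|G2=0|1=1 G1=(0+0>=1)=0 G2=G1=0 G3=G1=0 -> 1000
Step 2: G0=G1|G2=0|0=0 G1=(1+0>=1)=1 G2=G1=0 G3=G1=0 -> 0100
Step 3: G0=G1|G2=1|0=1 G1=(0+1>=1)=1 G2=G1=1 G3=G1=1 -> 1111
Step 4: G0=G1|G2=1|1=1 G1=(1+1>=1)=1 G2=G1=1 G3=G1=1 -> 1111
Fixed point reached at step 3: 1111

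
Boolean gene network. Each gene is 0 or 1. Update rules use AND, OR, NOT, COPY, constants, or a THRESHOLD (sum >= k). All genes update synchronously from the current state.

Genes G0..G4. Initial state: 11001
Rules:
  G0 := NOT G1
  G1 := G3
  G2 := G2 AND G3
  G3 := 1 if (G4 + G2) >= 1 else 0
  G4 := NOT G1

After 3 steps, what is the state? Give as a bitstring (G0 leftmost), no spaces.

Step 1: G0=NOT G1=NOT 1=0 G1=G3=0 G2=G2&G3=0&0=0 G3=(1+0>=1)=1 G4=NOT G1=NOT 1=0 -> 00010
Step 2: G0=NOT G1=NOT 0=1 G1=G3=1 G2=G2&G3=0&1=0 G3=(0+0>=1)=0 G4=NOT G1=NOT 0=1 -> 11001
Step 3: G0=NOT G1=NOT 1=0 G1=G3=0 G2=G2&G3=0&0=0 G3=(1+0>=1)=1 G4=NOT G1=NOT 1=0 -> 00010

00010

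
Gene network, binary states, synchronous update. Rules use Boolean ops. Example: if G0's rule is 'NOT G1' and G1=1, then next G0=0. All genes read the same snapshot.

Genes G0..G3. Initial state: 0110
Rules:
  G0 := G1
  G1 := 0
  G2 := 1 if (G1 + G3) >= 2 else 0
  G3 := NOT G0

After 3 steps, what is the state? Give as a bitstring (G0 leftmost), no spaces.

Step 1: G0=G1=1 G1=0(const) G2=(1+0>=2)=0 G3=NOT G0=NOT 0=1 -> 1001
Step 2: G0=G1=0 G1=0(const) G2=(0+1>=2)=0 G3=NOT G0=NOT 1=0 -> 0000
Step 3: G0=G1=0 G1=0(const) G2=(0+0>=2)=0 G3=NOT G0=NOT 0=1 -> 0001

0001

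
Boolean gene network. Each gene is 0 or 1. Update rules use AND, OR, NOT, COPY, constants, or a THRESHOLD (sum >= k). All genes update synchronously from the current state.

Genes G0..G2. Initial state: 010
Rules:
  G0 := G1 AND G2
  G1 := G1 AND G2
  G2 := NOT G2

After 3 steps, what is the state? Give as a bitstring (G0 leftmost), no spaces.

Step 1: G0=G1&G2=1&0=0 G1=G1&G2=1&0=0 G2=NOT G2=NOT 0=1 -> 001
Step 2: G0=G1&G2=0&1=0 G1=G1&G2=0&1=0 G2=NOT G2=NOT 1=0 -> 000
Step 3: G0=G1&G2=0&0=0 G1=G1&G2=0&0=0 G2=NOT G2=NOT 0=1 -> 001

001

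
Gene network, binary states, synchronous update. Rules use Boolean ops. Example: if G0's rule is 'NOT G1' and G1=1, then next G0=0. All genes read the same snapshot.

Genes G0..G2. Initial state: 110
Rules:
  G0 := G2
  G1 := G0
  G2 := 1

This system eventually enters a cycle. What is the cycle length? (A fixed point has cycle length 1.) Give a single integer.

Step 0: 110
Step 1: G0=G2=0 G1=G0=1 G2=1(const) -> 011
Step 2: G0=G2=1 G1=G0=0 G2=1(const) -> 101
Step 3: G0=G2=1 G1=G0=1 G2=1(const) -> 111
Step 4: G0=G2=1 G1=G0=1 G2=1(const) -> 111
State from step 4 equals state from step 3 -> cycle length 1

Answer: 1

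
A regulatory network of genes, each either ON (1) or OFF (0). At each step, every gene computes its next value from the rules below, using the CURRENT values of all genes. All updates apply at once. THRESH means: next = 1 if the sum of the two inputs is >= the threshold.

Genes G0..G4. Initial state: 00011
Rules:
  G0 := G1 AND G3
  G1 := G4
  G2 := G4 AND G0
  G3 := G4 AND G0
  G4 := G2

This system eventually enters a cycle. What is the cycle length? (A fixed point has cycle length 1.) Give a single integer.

Step 0: 00011
Step 1: G0=G1&G3=0&1=0 G1=G4=1 G2=G4&G0=1&0=0 G3=G4&G0=1&0=0 G4=G2=0 -> 01000
Step 2: G0=G1&G3=1&0=0 G1=G4=0 G2=G4&G0=0&0=0 G3=G4&G0=0&0=0 G4=G2=0 -> 00000
Step 3: G0=G1&G3=0&0=0 G1=G4=0 G2=G4&G0=0&0=0 G3=G4&G0=0&0=0 G4=G2=0 -> 00000
State from step 3 equals state from step 2 -> cycle length 1

Answer: 1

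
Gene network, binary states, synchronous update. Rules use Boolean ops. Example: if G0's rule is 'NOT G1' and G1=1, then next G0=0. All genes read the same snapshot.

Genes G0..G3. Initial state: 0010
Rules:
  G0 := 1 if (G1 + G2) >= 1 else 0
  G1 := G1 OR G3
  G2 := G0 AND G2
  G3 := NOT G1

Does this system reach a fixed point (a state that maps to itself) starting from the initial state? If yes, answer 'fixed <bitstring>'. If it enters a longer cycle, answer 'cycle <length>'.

Answer: fixed 1100

Derivation:
Step 0: 0010
Step 1: G0=(0+1>=1)=1 G1=G1|G3=0|0=0 G2=G0&G2=0&1=0 G3=NOT G1=NOT 0=1 -> 1001
Step 2: G0=(0+0>=1)=0 G1=G1|G3=0|1=1 G2=G0&G2=1&0=0 G3=NOT G1=NOT 0=1 -> 0101
Step 3: G0=(1+0>=1)=1 G1=G1|G3=1|1=1 G2=G0&G2=0&0=0 G3=NOT G1=NOT 1=0 -> 1100
Step 4: G0=(1+0>=1)=1 G1=G1|G3=1|0=1 G2=G0&G2=1&0=0 G3=NOT G1=NOT 1=0 -> 1100
Fixed point reached at step 3: 1100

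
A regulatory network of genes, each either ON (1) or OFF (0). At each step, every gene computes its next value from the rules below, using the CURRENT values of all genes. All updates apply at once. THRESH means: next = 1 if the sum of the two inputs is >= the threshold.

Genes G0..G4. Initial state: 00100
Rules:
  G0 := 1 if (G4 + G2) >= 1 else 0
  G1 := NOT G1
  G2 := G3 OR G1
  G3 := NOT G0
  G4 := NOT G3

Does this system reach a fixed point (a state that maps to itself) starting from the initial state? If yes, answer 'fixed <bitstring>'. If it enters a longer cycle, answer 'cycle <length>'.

Step 0: 00100
Step 1: G0=(0+1>=1)=1 G1=NOT G1=NOT 0=1 G2=G3|G1=0|0=0 G3=NOT G0=NOT 0=1 G4=NOT G3=NOT 0=1 -> 11011
Step 2: G0=(1+0>=1)=1 G1=NOT G1=NOT 1=0 G2=G3|G1=1|1=1 G3=NOT G0=NOT 1=0 G4=NOT G3=NOT 1=0 -> 10100
Step 3: G0=(0+1>=1)=1 G1=NOT G1=NOT 0=1 G2=G3|G1=0|0=0 G3=NOT G0=NOT 1=0 G4=NOT G3=NOT 0=1 -> 11001
Step 4: G0=(1+0>=1)=1 G1=NOT G1=NOT 1=0 G2=G3|G1=0|1=1 G3=NOT G0=NOT 1=0 G4=NOT G3=NOT 0=1 -> 10101
Step 5: G0=(1+1>=1)=1 G1=NOT G1=NOT 0=1 G2=G3|G1=0|0=0 G3=NOT G0=NOT 1=0 G4=NOT G3=NOT 0=1 -> 11001
Cycle of length 2 starting at step 3 -> no fixed point

Answer: cycle 2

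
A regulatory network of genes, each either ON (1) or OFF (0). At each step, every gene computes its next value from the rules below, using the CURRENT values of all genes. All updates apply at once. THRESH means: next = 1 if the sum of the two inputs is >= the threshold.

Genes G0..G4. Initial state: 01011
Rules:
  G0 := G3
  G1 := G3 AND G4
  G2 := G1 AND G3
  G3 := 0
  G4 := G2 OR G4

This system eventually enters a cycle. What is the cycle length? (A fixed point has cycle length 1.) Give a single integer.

Step 0: 01011
Step 1: G0=G3=1 G1=G3&G4=1&1=1 G2=G1&G3=1&1=1 G3=0(const) G4=G2|G4=0|1=1 -> 11101
Step 2: G0=G3=0 G1=G3&G4=0&1=0 G2=G1&G3=1&0=0 G3=0(const) G4=G2|G4=1|1=1 -> 00001
Step 3: G0=G3=0 G1=G3&G4=0&1=0 G2=G1&G3=0&0=0 G3=0(const) G4=G2|G4=0|1=1 -> 00001
State from step 3 equals state from step 2 -> cycle length 1

Answer: 1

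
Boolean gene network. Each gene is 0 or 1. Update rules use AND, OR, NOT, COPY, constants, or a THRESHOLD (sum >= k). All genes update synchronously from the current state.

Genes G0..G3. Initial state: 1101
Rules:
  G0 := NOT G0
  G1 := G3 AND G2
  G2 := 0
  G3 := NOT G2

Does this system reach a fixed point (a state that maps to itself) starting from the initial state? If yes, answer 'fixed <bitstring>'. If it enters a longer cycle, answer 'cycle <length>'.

Answer: cycle 2

Derivation:
Step 0: 1101
Step 1: G0=NOT G0=NOT 1=0 G1=G3&G2=1&0=0 G2=0(const) G3=NOT G2=NOT 0=1 -> 0001
Step 2: G0=NOT G0=NOT 0=1 G1=G3&G2=1&0=0 G2=0(const) G3=NOT G2=NOT 0=1 -> 1001
Step 3: G0=NOT G0=NOT 1=0 G1=G3&G2=1&0=0 G2=0(const) G3=NOT G2=NOT 0=1 -> 0001
Cycle of length 2 starting at step 1 -> no fixed point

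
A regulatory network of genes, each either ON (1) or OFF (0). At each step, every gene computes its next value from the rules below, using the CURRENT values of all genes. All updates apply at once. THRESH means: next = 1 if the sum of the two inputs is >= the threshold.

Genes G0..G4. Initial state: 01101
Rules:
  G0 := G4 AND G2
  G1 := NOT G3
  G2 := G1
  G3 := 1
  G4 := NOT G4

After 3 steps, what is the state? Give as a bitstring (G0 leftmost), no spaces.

Step 1: G0=G4&G2=1&1=1 G1=NOT G3=NOT 0=1 G2=G1=1 G3=1(const) G4=NOT G4=NOT 1=0 -> 11110
Step 2: G0=G4&G2=0&1=0 G1=NOT G3=NOT 1=0 G2=G1=1 G3=1(const) G4=NOT G4=NOT 0=1 -> 00111
Step 3: G0=G4&G2=1&1=1 G1=NOT G3=NOT 1=0 G2=G1=0 G3=1(const) G4=NOT G4=NOT 1=0 -> 10010

10010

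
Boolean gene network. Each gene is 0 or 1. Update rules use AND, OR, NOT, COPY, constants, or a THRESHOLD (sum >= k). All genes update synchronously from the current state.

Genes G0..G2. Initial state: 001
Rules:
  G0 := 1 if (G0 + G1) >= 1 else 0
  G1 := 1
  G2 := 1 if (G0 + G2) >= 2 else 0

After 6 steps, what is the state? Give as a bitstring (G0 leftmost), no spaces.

Step 1: G0=(0+0>=1)=0 G1=1(const) G2=(0+1>=2)=0 -> 010
Step 2: G0=(0+1>=1)=1 G1=1(const) G2=(0+0>=2)=0 -> 110
Step 3: G0=(1+1>=1)=1 G1=1(const) G2=(1+0>=2)=0 -> 110
Step 4: G0=(1+1>=1)=1 G1=1(const) G2=(1+0>=2)=0 -> 110
Step 5: G0=(1+1>=1)=1 G1=1(const) G2=(1+0>=2)=0 -> 110
Step 6: G0=(1+1>=1)=1 G1=1(const) G2=(1+0>=2)=0 -> 110

110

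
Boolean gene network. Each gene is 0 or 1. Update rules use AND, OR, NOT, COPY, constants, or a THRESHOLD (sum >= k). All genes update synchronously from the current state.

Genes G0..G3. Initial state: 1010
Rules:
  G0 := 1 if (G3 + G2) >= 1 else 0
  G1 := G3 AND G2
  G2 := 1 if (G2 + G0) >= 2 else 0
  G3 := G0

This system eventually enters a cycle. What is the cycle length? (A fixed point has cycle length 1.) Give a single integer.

Step 0: 1010
Step 1: G0=(0+1>=1)=1 G1=G3&G2=0&1=0 G2=(1+1>=2)=1 G3=G0=1 -> 1011
Step 2: G0=(1+1>=1)=1 G1=G3&G2=1&1=1 G2=(1+1>=2)=1 G3=G0=1 -> 1111
Step 3: G0=(1+1>=1)=1 G1=G3&G2=1&1=1 G2=(1+1>=2)=1 G3=G0=1 -> 1111
State from step 3 equals state from step 2 -> cycle length 1

Answer: 1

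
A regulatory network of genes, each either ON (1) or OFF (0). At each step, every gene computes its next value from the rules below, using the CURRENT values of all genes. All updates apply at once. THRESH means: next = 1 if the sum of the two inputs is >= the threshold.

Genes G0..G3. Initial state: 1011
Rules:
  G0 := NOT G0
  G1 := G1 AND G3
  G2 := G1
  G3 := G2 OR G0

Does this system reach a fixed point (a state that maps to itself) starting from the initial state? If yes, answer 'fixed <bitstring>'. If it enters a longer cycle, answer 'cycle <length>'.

Answer: cycle 2

Derivation:
Step 0: 1011
Step 1: G0=NOT G0=NOT 1=0 G1=G1&G3=0&1=0 G2=G1=0 G3=G2|G0=1|1=1 -> 0001
Step 2: G0=NOT G0=NOT 0=1 G1=G1&G3=0&1=0 G2=G1=0 G3=G2|G0=0|0=0 -> 1000
Step 3: G0=NOT G0=NOT 1=0 G1=G1&G3=0&0=0 G2=G1=0 G3=G2|G0=0|1=1 -> 0001
Cycle of length 2 starting at step 1 -> no fixed point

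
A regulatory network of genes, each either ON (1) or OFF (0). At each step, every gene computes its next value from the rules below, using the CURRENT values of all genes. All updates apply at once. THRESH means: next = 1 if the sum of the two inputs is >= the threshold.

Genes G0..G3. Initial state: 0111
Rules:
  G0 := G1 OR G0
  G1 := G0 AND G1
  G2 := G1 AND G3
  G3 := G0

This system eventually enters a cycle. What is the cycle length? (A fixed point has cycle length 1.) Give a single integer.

Answer: 1

Derivation:
Step 0: 0111
Step 1: G0=G1|G0=1|0=1 G1=G0&G1=0&1=0 G2=G1&G3=1&1=1 G3=G0=0 -> 1010
Step 2: G0=G1|G0=0|1=1 G1=G0&G1=1&0=0 G2=G1&G3=0&0=0 G3=G0=1 -> 1001
Step 3: G0=G1|G0=0|1=1 G1=G0&G1=1&0=0 G2=G1&G3=0&1=0 G3=G0=1 -> 1001
State from step 3 equals state from step 2 -> cycle length 1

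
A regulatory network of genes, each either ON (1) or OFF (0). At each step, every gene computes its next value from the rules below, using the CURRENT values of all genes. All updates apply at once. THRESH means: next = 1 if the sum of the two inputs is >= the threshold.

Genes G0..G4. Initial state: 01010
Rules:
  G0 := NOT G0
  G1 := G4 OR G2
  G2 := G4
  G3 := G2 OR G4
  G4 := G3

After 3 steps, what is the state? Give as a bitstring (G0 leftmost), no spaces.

Step 1: G0=NOT G0=NOT 0=1 G1=G4|G2=0|0=0 G2=G4=0 G3=G2|G4=0|0=0 G4=G3=1 -> 10001
Step 2: G0=NOT G0=NOT 1=0 G1=G4|G2=1|0=1 G2=G4=1 G3=G2|G4=0|1=1 G4=G3=0 -> 01110
Step 3: G0=NOT G0=NOT 0=1 G1=G4|G2=0|1=1 G2=G4=0 G3=G2|G4=1|0=1 G4=G3=1 -> 11011

11011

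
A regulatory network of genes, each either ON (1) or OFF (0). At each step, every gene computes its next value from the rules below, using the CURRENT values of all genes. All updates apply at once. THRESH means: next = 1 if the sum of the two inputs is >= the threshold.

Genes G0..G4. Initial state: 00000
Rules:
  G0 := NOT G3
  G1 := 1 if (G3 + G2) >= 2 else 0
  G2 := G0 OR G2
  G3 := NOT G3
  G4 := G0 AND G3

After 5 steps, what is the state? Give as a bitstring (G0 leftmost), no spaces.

Step 1: G0=NOT G3=NOT 0=1 G1=(0+0>=2)=0 G2=G0|G2=0|0=0 G3=NOT G3=NOT 0=1 G4=G0&G3=0&0=0 -> 10010
Step 2: G0=NOT G3=NOT 1=0 G1=(1+0>=2)=0 G2=G0|G2=1|0=1 G3=NOT G3=NOT 1=0 G4=G0&G3=1&1=1 -> 00101
Step 3: G0=NOT G3=NOT 0=1 G1=(0+1>=2)=0 G2=G0|G2=0|1=1 G3=NOT G3=NOT 0=1 G4=G0&G3=0&0=0 -> 10110
Step 4: G0=NOT G3=NOT 1=0 G1=(1+1>=2)=1 G2=G0|G2=1|1=1 G3=NOT G3=NOT 1=0 G4=G0&G3=1&1=1 -> 01101
Step 5: G0=NOT G3=NOT 0=1 G1=(0+1>=2)=0 G2=G0|G2=0|1=1 G3=NOT G3=NOT 0=1 G4=G0&G3=0&0=0 -> 10110

10110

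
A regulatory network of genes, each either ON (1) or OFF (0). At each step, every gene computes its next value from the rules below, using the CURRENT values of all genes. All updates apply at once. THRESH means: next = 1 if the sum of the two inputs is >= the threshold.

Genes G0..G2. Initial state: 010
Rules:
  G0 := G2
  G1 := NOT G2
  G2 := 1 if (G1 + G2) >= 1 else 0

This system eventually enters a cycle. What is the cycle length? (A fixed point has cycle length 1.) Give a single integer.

Answer: 1

Derivation:
Step 0: 010
Step 1: G0=G2=0 G1=NOT G2=NOT 0=1 G2=(1+0>=1)=1 -> 011
Step 2: G0=G2=1 G1=NOT G2=NOT 1=0 G2=(1+1>=1)=1 -> 101
Step 3: G0=G2=1 G1=NOT G2=NOT 1=0 G2=(0+1>=1)=1 -> 101
State from step 3 equals state from step 2 -> cycle length 1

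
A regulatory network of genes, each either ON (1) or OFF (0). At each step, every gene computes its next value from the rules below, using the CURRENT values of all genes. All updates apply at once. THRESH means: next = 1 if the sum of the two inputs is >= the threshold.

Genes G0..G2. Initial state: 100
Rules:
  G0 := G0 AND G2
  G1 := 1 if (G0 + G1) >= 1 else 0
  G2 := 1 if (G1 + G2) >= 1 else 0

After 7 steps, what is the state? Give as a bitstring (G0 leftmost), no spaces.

Step 1: G0=G0&G2=1&0=0 G1=(1+0>=1)=1 G2=(0+0>=1)=0 -> 010
Step 2: G0=G0&G2=0&0=0 G1=(0+1>=1)=1 G2=(1+0>=1)=1 -> 011
Step 3: G0=G0&G2=0&1=0 G1=(0+1>=1)=1 G2=(1+1>=1)=1 -> 011
Step 4: G0=G0&G2=0&1=0 G1=(0+1>=1)=1 G2=(1+1>=1)=1 -> 011
Step 5: G0=G0&G2=0&1=0 G1=(0+1>=1)=1 G2=(1+1>=1)=1 -> 011
Step 6: G0=G0&G2=0&1=0 G1=(0+1>=1)=1 G2=(1+1>=1)=1 -> 011
Step 7: G0=G0&G2=0&1=0 G1=(0+1>=1)=1 G2=(1+1>=1)=1 -> 011

011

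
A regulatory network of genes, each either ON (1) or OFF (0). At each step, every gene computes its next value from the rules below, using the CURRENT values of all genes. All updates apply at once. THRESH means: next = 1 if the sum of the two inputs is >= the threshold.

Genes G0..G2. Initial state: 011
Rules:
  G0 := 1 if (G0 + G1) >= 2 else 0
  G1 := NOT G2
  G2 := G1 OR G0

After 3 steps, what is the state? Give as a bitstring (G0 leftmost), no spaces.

Step 1: G0=(0+1>=2)=0 G1=NOT G2=NOT 1=0 G2=G1|G0=1|0=1 -> 001
Step 2: G0=(0+0>=2)=0 G1=NOT G2=NOT 1=0 G2=G1|G0=0|0=0 -> 000
Step 3: G0=(0+0>=2)=0 G1=NOT G2=NOT 0=1 G2=G1|G0=0|0=0 -> 010

010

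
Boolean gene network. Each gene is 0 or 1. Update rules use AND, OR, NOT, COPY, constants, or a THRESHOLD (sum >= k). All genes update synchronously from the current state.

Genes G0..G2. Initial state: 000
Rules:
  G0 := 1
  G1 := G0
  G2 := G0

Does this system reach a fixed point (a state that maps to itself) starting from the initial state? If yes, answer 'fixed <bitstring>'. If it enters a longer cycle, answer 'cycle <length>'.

Answer: fixed 111

Derivation:
Step 0: 000
Step 1: G0=1(const) G1=G0=0 G2=G0=0 -> 100
Step 2: G0=1(const) G1=G0=1 G2=G0=1 -> 111
Step 3: G0=1(const) G1=G0=1 G2=G0=1 -> 111
Fixed point reached at step 2: 111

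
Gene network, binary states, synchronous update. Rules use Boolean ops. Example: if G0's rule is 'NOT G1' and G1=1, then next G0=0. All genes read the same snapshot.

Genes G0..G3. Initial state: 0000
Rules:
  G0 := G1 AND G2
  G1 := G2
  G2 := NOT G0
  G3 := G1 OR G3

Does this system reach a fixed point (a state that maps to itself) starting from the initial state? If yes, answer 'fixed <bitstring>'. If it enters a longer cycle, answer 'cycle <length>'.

Answer: cycle 5

Derivation:
Step 0: 0000
Step 1: G0=G1&G2=0&0=0 G1=G2=0 G2=NOT G0=NOT 0=1 G3=G1|G3=0|0=0 -> 0010
Step 2: G0=G1&G2=0&1=0 G1=G2=1 G2=NOT G0=NOT 0=1 G3=G1|G3=0|0=0 -> 0110
Step 3: G0=G1&G2=1&1=1 G1=G2=1 G2=NOT G0=NOT 0=1 G3=G1|G3=1|0=1 -> 1111
Step 4: G0=G1&G2=1&1=1 G1=G2=1 G2=NOT G0=NOT 1=0 G3=G1|G3=1|1=1 -> 1101
Step 5: G0=G1&G2=1&0=0 G1=G2=0 G2=NOT G0=NOT 1=0 G3=G1|G3=1|1=1 -> 0001
Step 6: G0=G1&G2=0&0=0 G1=G2=0 G2=NOT G0=NOT 0=1 G3=G1|G3=0|1=1 -> 0011
Step 7: G0=G1&G2=0&1=0 G1=G2=1 G2=NOT G0=NOT 0=1 G3=G1|G3=0|1=1 -> 0111
Step 8: G0=G1&G2=1&1=1 G1=G2=1 G2=NOT G0=NOT 0=1 G3=G1|G3=1|1=1 -> 1111
Cycle of length 5 starting at step 3 -> no fixed point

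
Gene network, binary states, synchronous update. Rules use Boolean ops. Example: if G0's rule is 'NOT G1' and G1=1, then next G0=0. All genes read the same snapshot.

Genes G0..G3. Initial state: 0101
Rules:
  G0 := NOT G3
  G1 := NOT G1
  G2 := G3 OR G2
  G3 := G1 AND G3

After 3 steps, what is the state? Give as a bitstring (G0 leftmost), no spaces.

Step 1: G0=NOT G3=NOT 1=0 G1=NOT G1=NOT 1=0 G2=G3|G2=1|0=1 G3=G1&G3=1&1=1 -> 0011
Step 2: G0=NOT G3=NOT 1=0 G1=NOT G1=NOT 0=1 G2=G3|G2=1|1=1 G3=G1&G3=0&1=0 -> 0110
Step 3: G0=NOT G3=NOT 0=1 G1=NOT G1=NOT 1=0 G2=G3|G2=0|1=1 G3=G1&G3=1&0=0 -> 1010

1010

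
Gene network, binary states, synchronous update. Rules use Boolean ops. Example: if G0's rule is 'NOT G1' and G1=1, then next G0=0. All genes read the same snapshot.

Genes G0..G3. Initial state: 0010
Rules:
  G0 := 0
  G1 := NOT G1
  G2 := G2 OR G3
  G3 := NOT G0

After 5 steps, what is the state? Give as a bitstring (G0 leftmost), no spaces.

Step 1: G0=0(const) G1=NOT G1=NOT 0=1 G2=G2|G3=1|0=1 G3=NOT G0=NOT 0=1 -> 0111
Step 2: G0=0(const) G1=NOT G1=NOT 1=0 G2=G2|G3=1|1=1 G3=NOT G0=NOT 0=1 -> 0011
Step 3: G0=0(const) G1=NOT G1=NOT 0=1 G2=G2|G3=1|1=1 G3=NOT G0=NOT 0=1 -> 0111
Step 4: G0=0(const) G1=NOT G1=NOT 1=0 G2=G2|G3=1|1=1 G3=NOT G0=NOT 0=1 -> 0011
Step 5: G0=0(const) G1=NOT G1=NOT 0=1 G2=G2|G3=1|1=1 G3=NOT G0=NOT 0=1 -> 0111

0111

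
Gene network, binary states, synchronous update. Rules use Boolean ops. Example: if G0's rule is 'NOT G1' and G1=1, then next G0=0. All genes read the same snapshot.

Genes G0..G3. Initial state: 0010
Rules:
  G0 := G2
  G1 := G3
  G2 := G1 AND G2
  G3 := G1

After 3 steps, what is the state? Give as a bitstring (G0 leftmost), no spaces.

Step 1: G0=G2=1 G1=G3=0 G2=G1&G2=0&1=0 G3=G1=0 -> 1000
Step 2: G0=G2=0 G1=G3=0 G2=G1&G2=0&0=0 G3=G1=0 -> 0000
Step 3: G0=G2=0 G1=G3=0 G2=G1&G2=0&0=0 G3=G1=0 -> 0000

0000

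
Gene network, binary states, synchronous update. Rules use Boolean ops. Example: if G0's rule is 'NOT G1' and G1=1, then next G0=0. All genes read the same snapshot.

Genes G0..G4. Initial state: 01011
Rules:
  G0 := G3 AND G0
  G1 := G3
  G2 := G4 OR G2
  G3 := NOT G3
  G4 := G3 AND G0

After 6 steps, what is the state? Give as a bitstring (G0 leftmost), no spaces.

Step 1: G0=G3&G0=1&0=0 G1=G3=1 G2=G4|G2=1|0=1 G3=NOT G3=NOT 1=0 G4=G3&G0=1&0=0 -> 01100
Step 2: G0=G3&G0=0&0=0 G1=G3=0 G2=G4|G2=0|1=1 G3=NOT G3=NOT 0=1 G4=G3&G0=0&0=0 -> 00110
Step 3: G0=G3&G0=1&0=0 G1=G3=1 G2=G4|G2=0|1=1 G3=NOT G3=NOT 1=0 G4=G3&G0=1&0=0 -> 01100
Step 4: G0=G3&G0=0&0=0 G1=G3=0 G2=G4|G2=0|1=1 G3=NOT G3=NOT 0=1 G4=G3&G0=0&0=0 -> 00110
Step 5: G0=G3&G0=1&0=0 G1=G3=1 G2=G4|G2=0|1=1 G3=NOT G3=NOT 1=0 G4=G3&G0=1&0=0 -> 01100
Step 6: G0=G3&G0=0&0=0 G1=G3=0 G2=G4|G2=0|1=1 G3=NOT G3=NOT 0=1 G4=G3&G0=0&0=0 -> 00110

00110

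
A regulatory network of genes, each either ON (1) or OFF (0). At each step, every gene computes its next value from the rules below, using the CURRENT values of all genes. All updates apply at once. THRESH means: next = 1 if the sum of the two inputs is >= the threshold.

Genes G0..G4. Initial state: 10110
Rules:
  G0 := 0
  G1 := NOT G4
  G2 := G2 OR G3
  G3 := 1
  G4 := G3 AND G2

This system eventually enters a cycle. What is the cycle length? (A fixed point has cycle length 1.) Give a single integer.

Step 0: 10110
Step 1: G0=0(const) G1=NOT G4=NOT 0=1 G2=G2|G3=1|1=1 G3=1(const) G4=G3&G2=1&1=1 -> 01111
Step 2: G0=0(const) G1=NOT G4=NOT 1=0 G2=G2|G3=1|1=1 G3=1(const) G4=G3&G2=1&1=1 -> 00111
Step 3: G0=0(const) G1=NOT G4=NOT 1=0 G2=G2|G3=1|1=1 G3=1(const) G4=G3&G2=1&1=1 -> 00111
State from step 3 equals state from step 2 -> cycle length 1

Answer: 1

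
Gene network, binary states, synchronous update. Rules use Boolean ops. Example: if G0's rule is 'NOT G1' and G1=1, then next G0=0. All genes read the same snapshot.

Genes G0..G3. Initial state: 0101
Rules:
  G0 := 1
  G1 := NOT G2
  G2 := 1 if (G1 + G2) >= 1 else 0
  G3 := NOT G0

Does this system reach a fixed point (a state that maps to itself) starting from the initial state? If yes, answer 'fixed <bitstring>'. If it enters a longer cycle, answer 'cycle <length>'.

Answer: fixed 1010

Derivation:
Step 0: 0101
Step 1: G0=1(const) G1=NOT G2=NOT 0=1 G2=(1+0>=1)=1 G3=NOT G0=NOT 0=1 -> 1111
Step 2: G0=1(const) G1=NOT G2=NOT 1=0 G2=(1+1>=1)=1 G3=NOT G0=NOT 1=0 -> 1010
Step 3: G0=1(const) G1=NOT G2=NOT 1=0 G2=(0+1>=1)=1 G3=NOT G0=NOT 1=0 -> 1010
Fixed point reached at step 2: 1010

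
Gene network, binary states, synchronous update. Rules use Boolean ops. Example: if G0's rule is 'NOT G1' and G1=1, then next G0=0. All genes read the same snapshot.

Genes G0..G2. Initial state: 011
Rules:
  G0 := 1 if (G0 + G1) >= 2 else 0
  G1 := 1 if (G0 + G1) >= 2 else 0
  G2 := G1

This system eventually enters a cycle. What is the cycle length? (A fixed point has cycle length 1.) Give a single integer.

Answer: 1

Derivation:
Step 0: 011
Step 1: G0=(0+1>=2)=0 G1=(0+1>=2)=0 G2=G1=1 -> 001
Step 2: G0=(0+0>=2)=0 G1=(0+0>=2)=0 G2=G1=0 -> 000
Step 3: G0=(0+0>=2)=0 G1=(0+0>=2)=0 G2=G1=0 -> 000
State from step 3 equals state from step 2 -> cycle length 1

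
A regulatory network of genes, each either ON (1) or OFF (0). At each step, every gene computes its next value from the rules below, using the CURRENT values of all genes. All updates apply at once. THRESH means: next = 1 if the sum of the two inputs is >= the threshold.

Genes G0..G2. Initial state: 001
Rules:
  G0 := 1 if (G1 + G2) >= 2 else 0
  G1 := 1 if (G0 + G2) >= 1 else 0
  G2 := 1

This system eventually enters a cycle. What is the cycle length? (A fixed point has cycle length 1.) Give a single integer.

Answer: 1

Derivation:
Step 0: 001
Step 1: G0=(0+1>=2)=0 G1=(0+1>=1)=1 G2=1(const) -> 011
Step 2: G0=(1+1>=2)=1 G1=(0+1>=1)=1 G2=1(const) -> 111
Step 3: G0=(1+1>=2)=1 G1=(1+1>=1)=1 G2=1(const) -> 111
State from step 3 equals state from step 2 -> cycle length 1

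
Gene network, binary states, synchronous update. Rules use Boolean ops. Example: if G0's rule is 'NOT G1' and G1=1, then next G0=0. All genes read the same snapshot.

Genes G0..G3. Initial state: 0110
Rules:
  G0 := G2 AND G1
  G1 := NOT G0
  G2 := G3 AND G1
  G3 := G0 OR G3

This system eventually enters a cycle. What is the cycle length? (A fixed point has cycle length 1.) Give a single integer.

Step 0: 0110
Step 1: G0=G2&G1=1&1=1 G1=NOT G0=NOT 0=1 G2=G3&G1=0&1=0 G3=G0|G3=0|0=0 -> 1100
Step 2: G0=G2&G1=0&1=0 G1=NOT G0=NOT 1=0 G2=G3&G1=0&1=0 G3=G0|G3=1|0=1 -> 0001
Step 3: G0=G2&G1=0&0=0 G1=NOT G0=NOT 0=1 G2=G3&G1=1&0=0 G3=G0|G3=0|1=1 -> 0101
Step 4: G0=G2&G1=0&1=0 G1=NOT G0=NOT 0=1 G2=G3&G1=1&1=1 G3=G0|G3=0|1=1 -> 0111
Step 5: G0=G2&G1=1&1=1 G1=NOT G0=NOT 0=1 G2=G3&G1=1&1=1 G3=G0|G3=0|1=1 -> 1111
Step 6: G0=G2&G1=1&1=1 G1=NOT G0=NOT 1=0 G2=G3&G1=1&1=1 G3=G0|G3=1|1=1 -> 1011
Step 7: G0=G2&G1=1&0=0 G1=NOT G0=NOT 1=0 G2=G3&G1=1&0=0 G3=G0|G3=1|1=1 -> 0001
State from step 7 equals state from step 2 -> cycle length 5

Answer: 5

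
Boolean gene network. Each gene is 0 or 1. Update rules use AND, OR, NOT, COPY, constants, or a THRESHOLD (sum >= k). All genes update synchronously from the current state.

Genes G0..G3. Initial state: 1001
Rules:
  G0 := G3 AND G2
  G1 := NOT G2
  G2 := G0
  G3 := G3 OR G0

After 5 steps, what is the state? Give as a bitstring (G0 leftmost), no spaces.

Step 1: G0=G3&G2=1&0=0 G1=NOT G2=NOT 0=1 G2=G0=1 G3=G3|G0=1|1=1 -> 0111
Step 2: G0=G3&G2=1&1=1 G1=NOT G2=NOT 1=0 G2=G0=0 G3=G3|G0=1|0=1 -> 1001
Step 3: G0=G3&G2=1&0=0 G1=NOT G2=NOT 0=1 G2=G0=1 G3=G3|G0=1|1=1 -> 0111
Step 4: G0=G3&G2=1&1=1 G1=NOT G2=NOT 1=0 G2=G0=0 G3=G3|G0=1|0=1 -> 1001
Step 5: G0=G3&G2=1&0=0 G1=NOT G2=NOT 0=1 G2=G0=1 G3=G3|G0=1|1=1 -> 0111

0111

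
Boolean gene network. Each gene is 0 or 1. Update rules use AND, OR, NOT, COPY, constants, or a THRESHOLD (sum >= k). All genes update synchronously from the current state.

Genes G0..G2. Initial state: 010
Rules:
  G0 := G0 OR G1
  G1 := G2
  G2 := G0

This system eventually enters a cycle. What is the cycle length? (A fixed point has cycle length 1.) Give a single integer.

Answer: 1

Derivation:
Step 0: 010
Step 1: G0=G0|G1=0|1=1 G1=G2=0 G2=G0=0 -> 100
Step 2: G0=G0|G1=1|0=1 G1=G2=0 G2=G0=1 -> 101
Step 3: G0=G0|G1=1|0=1 G1=G2=1 G2=G0=1 -> 111
Step 4: G0=G0|G1=1|1=1 G1=G2=1 G2=G0=1 -> 111
State from step 4 equals state from step 3 -> cycle length 1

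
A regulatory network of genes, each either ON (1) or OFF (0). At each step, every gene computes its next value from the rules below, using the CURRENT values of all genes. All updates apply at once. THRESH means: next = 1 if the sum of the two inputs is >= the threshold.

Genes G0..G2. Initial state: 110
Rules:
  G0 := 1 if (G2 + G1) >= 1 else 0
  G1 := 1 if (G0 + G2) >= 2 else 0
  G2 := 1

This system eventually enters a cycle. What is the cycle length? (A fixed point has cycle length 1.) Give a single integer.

Answer: 1

Derivation:
Step 0: 110
Step 1: G0=(0+1>=1)=1 G1=(1+0>=2)=0 G2=1(const) -> 101
Step 2: G0=(1+0>=1)=1 G1=(1+1>=2)=1 G2=1(const) -> 111
Step 3: G0=(1+1>=1)=1 G1=(1+1>=2)=1 G2=1(const) -> 111
State from step 3 equals state from step 2 -> cycle length 1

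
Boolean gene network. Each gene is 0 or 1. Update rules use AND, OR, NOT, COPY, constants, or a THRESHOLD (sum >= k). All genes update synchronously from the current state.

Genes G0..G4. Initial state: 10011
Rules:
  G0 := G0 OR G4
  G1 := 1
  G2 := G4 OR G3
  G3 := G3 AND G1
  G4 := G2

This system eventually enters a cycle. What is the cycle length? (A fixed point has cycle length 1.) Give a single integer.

Step 0: 10011
Step 1: G0=G0|G4=1|1=1 G1=1(const) G2=G4|G3=1|1=1 G3=G3&G1=1&0=0 G4=G2=0 -> 11100
Step 2: G0=G0|G4=1|0=1 G1=1(const) G2=G4|G3=0|0=0 G3=G3&G1=0&1=0 G4=G2=1 -> 11001
Step 3: G0=G0|G4=1|1=1 G1=1(const) G2=G4|G3=1|0=1 G3=G3&G1=0&1=0 G4=G2=0 -> 11100
State from step 3 equals state from step 1 -> cycle length 2

Answer: 2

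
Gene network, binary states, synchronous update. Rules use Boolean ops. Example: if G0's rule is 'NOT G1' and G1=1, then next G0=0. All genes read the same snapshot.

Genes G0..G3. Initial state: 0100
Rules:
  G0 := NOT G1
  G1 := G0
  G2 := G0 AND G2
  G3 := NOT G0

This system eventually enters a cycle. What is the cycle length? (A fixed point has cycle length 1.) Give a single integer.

Answer: 4

Derivation:
Step 0: 0100
Step 1: G0=NOT G1=NOT 1=0 G1=G0=0 G2=G0&G2=0&0=0 G3=NOT G0=NOT 0=1 -> 0001
Step 2: G0=NOT G1=NOT 0=1 G1=G0=0 G2=G0&G2=0&0=0 G3=NOT G0=NOT 0=1 -> 1001
Step 3: G0=NOT G1=NOT 0=1 G1=G0=1 G2=G0&G2=1&0=0 G3=NOT G0=NOT 1=0 -> 1100
Step 4: G0=NOT G1=NOT 1=0 G1=G0=1 G2=G0&G2=1&0=0 G3=NOT G0=NOT 1=0 -> 0100
State from step 4 equals state from step 0 -> cycle length 4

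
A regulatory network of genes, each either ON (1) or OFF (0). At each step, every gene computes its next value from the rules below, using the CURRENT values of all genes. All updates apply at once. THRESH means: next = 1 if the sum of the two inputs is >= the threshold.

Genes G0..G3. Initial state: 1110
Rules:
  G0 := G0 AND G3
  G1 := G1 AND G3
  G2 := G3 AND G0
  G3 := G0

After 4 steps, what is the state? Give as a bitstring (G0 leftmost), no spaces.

Step 1: G0=G0&G3=1&0=0 G1=G1&G3=1&0=0 G2=G3&G0=0&1=0 G3=G0=1 -> 0001
Step 2: G0=G0&G3=0&1=0 G1=G1&G3=0&1=0 G2=G3&G0=1&0=0 G3=G0=0 -> 0000
Step 3: G0=G0&G3=0&0=0 G1=G1&G3=0&0=0 G2=G3&G0=0&0=0 G3=G0=0 -> 0000
Step 4: G0=G0&G3=0&0=0 G1=G1&G3=0&0=0 G2=G3&G0=0&0=0 G3=G0=0 -> 0000

0000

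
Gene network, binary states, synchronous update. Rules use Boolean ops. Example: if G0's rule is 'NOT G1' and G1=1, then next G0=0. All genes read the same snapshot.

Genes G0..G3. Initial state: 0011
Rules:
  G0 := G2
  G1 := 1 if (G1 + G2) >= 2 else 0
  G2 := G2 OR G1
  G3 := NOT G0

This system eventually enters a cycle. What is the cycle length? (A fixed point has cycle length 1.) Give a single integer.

Answer: 1

Derivation:
Step 0: 0011
Step 1: G0=G2=1 G1=(0+1>=2)=0 G2=G2|G1=1|0=1 G3=NOT G0=NOT 0=1 -> 1011
Step 2: G0=G2=1 G1=(0+1>=2)=0 G2=G2|G1=1|0=1 G3=NOT G0=NOT 1=0 -> 1010
Step 3: G0=G2=1 G1=(0+1>=2)=0 G2=G2|G1=1|0=1 G3=NOT G0=NOT 1=0 -> 1010
State from step 3 equals state from step 2 -> cycle length 1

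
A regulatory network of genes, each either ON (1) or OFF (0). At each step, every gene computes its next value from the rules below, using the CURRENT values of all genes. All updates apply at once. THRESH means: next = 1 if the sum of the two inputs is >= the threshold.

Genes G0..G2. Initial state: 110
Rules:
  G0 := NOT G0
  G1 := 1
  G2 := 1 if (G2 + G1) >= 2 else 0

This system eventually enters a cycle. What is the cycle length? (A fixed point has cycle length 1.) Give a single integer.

Step 0: 110
Step 1: G0=NOT G0=NOT 1=0 G1=1(const) G2=(0+1>=2)=0 -> 010
Step 2: G0=NOT G0=NOT 0=1 G1=1(const) G2=(0+1>=2)=0 -> 110
State from step 2 equals state from step 0 -> cycle length 2

Answer: 2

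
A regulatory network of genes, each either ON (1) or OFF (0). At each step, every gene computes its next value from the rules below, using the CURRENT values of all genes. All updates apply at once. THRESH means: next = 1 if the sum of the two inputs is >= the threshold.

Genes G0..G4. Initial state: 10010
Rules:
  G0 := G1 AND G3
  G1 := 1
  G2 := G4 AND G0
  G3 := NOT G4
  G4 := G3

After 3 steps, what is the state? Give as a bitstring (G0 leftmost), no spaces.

Step 1: G0=G1&G3=0&1=0 G1=1(const) G2=G4&G0=0&1=0 G3=NOT G4=NOT 0=1 G4=G3=1 -> 01011
Step 2: G0=G1&G3=1&1=1 G1=1(const) G2=G4&G0=1&0=0 G3=NOT G4=NOT 1=0 G4=G3=1 -> 11001
Step 3: G0=G1&G3=1&0=0 G1=1(const) G2=G4&G0=1&1=1 G3=NOT G4=NOT 1=0 G4=G3=0 -> 01100

01100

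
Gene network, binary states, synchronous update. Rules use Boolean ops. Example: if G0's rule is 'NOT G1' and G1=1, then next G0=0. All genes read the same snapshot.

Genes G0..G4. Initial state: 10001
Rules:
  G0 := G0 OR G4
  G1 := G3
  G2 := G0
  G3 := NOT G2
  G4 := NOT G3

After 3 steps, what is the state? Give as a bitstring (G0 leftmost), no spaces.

Step 1: G0=G0|G4=1|1=1 G1=G3=0 G2=G0=1 G3=NOT G2=NOT 0=1 G4=NOT G3=NOT 0=1 -> 10111
Step 2: G0=G0|G4=1|1=1 G1=G3=1 G2=G0=1 G3=NOT G2=NOT 1=0 G4=NOT G3=NOT 1=0 -> 11100
Step 3: G0=G0|G4=1|0=1 G1=G3=0 G2=G0=1 G3=NOT G2=NOT 1=0 G4=NOT G3=NOT 0=1 -> 10101

10101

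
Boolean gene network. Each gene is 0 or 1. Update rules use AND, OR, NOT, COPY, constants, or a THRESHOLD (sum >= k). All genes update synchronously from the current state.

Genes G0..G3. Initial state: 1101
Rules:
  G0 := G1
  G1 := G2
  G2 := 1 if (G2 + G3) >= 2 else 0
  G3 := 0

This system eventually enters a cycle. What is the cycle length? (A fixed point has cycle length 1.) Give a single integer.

Answer: 1

Derivation:
Step 0: 1101
Step 1: G0=G1=1 G1=G2=0 G2=(0+1>=2)=0 G3=0(const) -> 1000
Step 2: G0=G1=0 G1=G2=0 G2=(0+0>=2)=0 G3=0(const) -> 0000
Step 3: G0=G1=0 G1=G2=0 G2=(0+0>=2)=0 G3=0(const) -> 0000
State from step 3 equals state from step 2 -> cycle length 1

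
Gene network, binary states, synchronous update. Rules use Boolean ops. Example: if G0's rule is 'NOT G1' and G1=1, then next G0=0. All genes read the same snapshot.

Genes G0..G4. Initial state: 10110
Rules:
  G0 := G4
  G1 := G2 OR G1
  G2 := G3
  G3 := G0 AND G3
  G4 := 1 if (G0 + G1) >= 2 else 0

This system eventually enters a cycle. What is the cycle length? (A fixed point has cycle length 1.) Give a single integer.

Step 0: 10110
Step 1: G0=G4=0 G1=G2|G1=1|0=1 G2=G3=1 G3=G0&G3=1&1=1 G4=(1+0>=2)=0 -> 01110
Step 2: G0=G4=0 G1=G2|G1=1|1=1 G2=G3=1 G3=G0&G3=0&1=0 G4=(0+1>=2)=0 -> 01100
Step 3: G0=G4=0 G1=G2|G1=1|1=1 G2=G3=0 G3=G0&G3=0&0=0 G4=(0+1>=2)=0 -> 01000
Step 4: G0=G4=0 G1=G2|G1=0|1=1 G2=G3=0 G3=G0&G3=0&0=0 G4=(0+1>=2)=0 -> 01000
State from step 4 equals state from step 3 -> cycle length 1

Answer: 1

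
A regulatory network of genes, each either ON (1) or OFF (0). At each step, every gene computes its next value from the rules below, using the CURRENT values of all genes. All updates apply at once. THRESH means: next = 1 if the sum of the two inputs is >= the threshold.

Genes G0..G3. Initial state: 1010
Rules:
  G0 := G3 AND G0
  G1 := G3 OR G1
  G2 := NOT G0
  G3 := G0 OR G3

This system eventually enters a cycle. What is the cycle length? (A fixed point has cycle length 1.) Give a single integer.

Answer: 1

Derivation:
Step 0: 1010
Step 1: G0=G3&G0=0&1=0 G1=G3|G1=0|0=0 G2=NOT G0=NOT 1=0 G3=G0|G3=1|0=1 -> 0001
Step 2: G0=G3&G0=1&0=0 G1=G3|G1=1|0=1 G2=NOT G0=NOT 0=1 G3=G0|G3=0|1=1 -> 0111
Step 3: G0=G3&G0=1&0=0 G1=G3|G1=1|1=1 G2=NOT G0=NOT 0=1 G3=G0|G3=0|1=1 -> 0111
State from step 3 equals state from step 2 -> cycle length 1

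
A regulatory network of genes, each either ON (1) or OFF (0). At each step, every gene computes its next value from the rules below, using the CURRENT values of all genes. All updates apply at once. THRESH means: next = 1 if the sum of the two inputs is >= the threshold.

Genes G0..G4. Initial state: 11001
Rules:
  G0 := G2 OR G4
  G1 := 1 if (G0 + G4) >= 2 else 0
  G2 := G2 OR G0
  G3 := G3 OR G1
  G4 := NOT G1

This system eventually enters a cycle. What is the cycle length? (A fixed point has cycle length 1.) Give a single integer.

Answer: 4

Derivation:
Step 0: 11001
Step 1: G0=G2|G4=0|1=1 G1=(1+1>=2)=1 G2=G2|G0=0|1=1 G3=G3|G1=0|1=1 G4=NOT G1=NOT 1=0 -> 11110
Step 2: G0=G2|G4=1|0=1 G1=(1+0>=2)=0 G2=G2|G0=1|1=1 G3=G3|G1=1|1=1 G4=NOT G1=NOT 1=0 -> 10110
Step 3: G0=G2|G4=1|0=1 G1=(1+0>=2)=0 G2=G2|G0=1|1=1 G3=G3|G1=1|0=1 G4=NOT G1=NOT 0=1 -> 10111
Step 4: G0=G2|G4=1|1=1 G1=(1+1>=2)=1 G2=G2|G0=1|1=1 G3=G3|G1=1|0=1 G4=NOT G1=NOT 0=1 -> 11111
Step 5: G0=G2|G4=1|1=1 G1=(1+1>=2)=1 G2=G2|G0=1|1=1 G3=G3|G1=1|1=1 G4=NOT G1=NOT 1=0 -> 11110
State from step 5 equals state from step 1 -> cycle length 4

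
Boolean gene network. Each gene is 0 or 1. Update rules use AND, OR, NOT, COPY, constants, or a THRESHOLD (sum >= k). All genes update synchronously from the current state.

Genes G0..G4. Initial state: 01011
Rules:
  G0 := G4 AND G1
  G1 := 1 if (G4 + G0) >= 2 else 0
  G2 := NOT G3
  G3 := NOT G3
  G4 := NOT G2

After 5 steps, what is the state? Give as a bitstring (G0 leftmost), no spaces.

Step 1: G0=G4&G1=1&1=1 G1=(1+0>=2)=0 G2=NOT G3=NOT 1=0 G3=NOT G3=NOT 1=0 G4=NOT G2=NOT 0=1 -> 10001
Step 2: G0=G4&G1=1&0=0 G1=(1+1>=2)=1 G2=NOT G3=NOT 0=1 G3=NOT G3=NOT 0=1 G4=NOT G2=NOT 0=1 -> 01111
Step 3: G0=G4&G1=1&1=1 G1=(1+0>=2)=0 G2=NOT G3=NOT 1=0 G3=NOT G3=NOT 1=0 G4=NOT G2=NOT 1=0 -> 10000
Step 4: G0=G4&G1=0&0=0 G1=(0+1>=2)=0 G2=NOT G3=NOT 0=1 G3=NOT G3=NOT 0=1 G4=NOT G2=NOT 0=1 -> 00111
Step 5: G0=G4&G1=1&0=0 G1=(1+0>=2)=0 G2=NOT G3=NOT 1=0 G3=NOT G3=NOT 1=0 G4=NOT G2=NOT 1=0 -> 00000

00000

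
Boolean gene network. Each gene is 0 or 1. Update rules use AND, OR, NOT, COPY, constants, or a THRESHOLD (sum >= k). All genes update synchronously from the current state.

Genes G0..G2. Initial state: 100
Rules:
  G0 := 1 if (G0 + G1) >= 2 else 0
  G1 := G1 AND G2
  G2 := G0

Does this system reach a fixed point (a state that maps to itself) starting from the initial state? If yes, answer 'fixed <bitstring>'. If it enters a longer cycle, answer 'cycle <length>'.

Step 0: 100
Step 1: G0=(1+0>=2)=0 G1=G1&G2=0&0=0 G2=G0=1 -> 001
Step 2: G0=(0+0>=2)=0 G1=G1&G2=0&1=0 G2=G0=0 -> 000
Step 3: G0=(0+0>=2)=0 G1=G1&G2=0&0=0 G2=G0=0 -> 000
Fixed point reached at step 2: 000

Answer: fixed 000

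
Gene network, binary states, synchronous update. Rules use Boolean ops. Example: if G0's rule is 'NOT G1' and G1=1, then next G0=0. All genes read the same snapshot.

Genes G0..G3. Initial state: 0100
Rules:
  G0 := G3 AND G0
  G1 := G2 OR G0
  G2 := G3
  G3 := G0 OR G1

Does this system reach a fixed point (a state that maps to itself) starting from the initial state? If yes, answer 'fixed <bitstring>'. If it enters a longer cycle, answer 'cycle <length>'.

Answer: cycle 3

Derivation:
Step 0: 0100
Step 1: G0=G3&G0=0&0=0 G1=G2|G0=0|0=0 G2=G3=0 G3=G0|G1=0|1=1 -> 0001
Step 2: G0=G3&G0=1&0=0 G1=G2|G0=0|0=0 G2=G3=1 G3=G0|G1=0|0=0 -> 0010
Step 3: G0=G3&G0=0&0=0 G1=G2|G0=1|0=1 G2=G3=0 G3=G0|G1=0|0=0 -> 0100
Cycle of length 3 starting at step 0 -> no fixed point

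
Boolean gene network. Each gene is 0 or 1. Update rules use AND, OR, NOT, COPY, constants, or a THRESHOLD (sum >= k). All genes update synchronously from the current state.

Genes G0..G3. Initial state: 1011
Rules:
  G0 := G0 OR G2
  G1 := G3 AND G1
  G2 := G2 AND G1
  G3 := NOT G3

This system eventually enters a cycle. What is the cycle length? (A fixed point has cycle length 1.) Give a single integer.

Answer: 2

Derivation:
Step 0: 1011
Step 1: G0=G0|G2=1|1=1 G1=G3&G1=1&0=0 G2=G2&G1=1&0=0 G3=NOT G3=NOT 1=0 -> 1000
Step 2: G0=G0|G2=1|0=1 G1=G3&G1=0&0=0 G2=G2&G1=0&0=0 G3=NOT G3=NOT 0=1 -> 1001
Step 3: G0=G0|G2=1|0=1 G1=G3&G1=1&0=0 G2=G2&G1=0&0=0 G3=NOT G3=NOT 1=0 -> 1000
State from step 3 equals state from step 1 -> cycle length 2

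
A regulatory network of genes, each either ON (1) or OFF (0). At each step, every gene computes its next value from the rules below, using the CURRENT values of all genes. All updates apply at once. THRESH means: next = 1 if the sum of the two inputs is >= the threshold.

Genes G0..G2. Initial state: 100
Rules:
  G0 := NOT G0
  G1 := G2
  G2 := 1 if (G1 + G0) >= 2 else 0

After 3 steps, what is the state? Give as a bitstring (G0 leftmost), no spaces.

Step 1: G0=NOT G0=NOT 1=0 G1=G2=0 G2=(0+1>=2)=0 -> 000
Step 2: G0=NOT G0=NOT 0=1 G1=G2=0 G2=(0+0>=2)=0 -> 100
Step 3: G0=NOT G0=NOT 1=0 G1=G2=0 G2=(0+1>=2)=0 -> 000

000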